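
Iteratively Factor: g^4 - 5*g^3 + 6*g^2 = (g - 3)*(g^3 - 2*g^2) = g*(g - 3)*(g^2 - 2*g) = g*(g - 3)*(g - 2)*(g)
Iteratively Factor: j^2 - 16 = (j + 4)*(j - 4)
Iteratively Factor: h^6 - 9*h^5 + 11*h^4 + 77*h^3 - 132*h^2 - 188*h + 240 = (h - 4)*(h^5 - 5*h^4 - 9*h^3 + 41*h^2 + 32*h - 60) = (h - 4)*(h - 3)*(h^4 - 2*h^3 - 15*h^2 - 4*h + 20) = (h - 4)*(h - 3)*(h - 1)*(h^3 - h^2 - 16*h - 20) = (h - 5)*(h - 4)*(h - 3)*(h - 1)*(h^2 + 4*h + 4) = (h - 5)*(h - 4)*(h - 3)*(h - 1)*(h + 2)*(h + 2)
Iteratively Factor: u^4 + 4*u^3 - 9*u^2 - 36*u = (u + 3)*(u^3 + u^2 - 12*u) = (u - 3)*(u + 3)*(u^2 + 4*u) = (u - 3)*(u + 3)*(u + 4)*(u)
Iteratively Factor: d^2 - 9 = (d - 3)*(d + 3)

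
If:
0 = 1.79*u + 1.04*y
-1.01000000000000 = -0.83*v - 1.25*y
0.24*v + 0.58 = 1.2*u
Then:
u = 1.51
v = 5.13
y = -2.60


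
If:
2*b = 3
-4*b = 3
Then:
No Solution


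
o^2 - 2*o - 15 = (o - 5)*(o + 3)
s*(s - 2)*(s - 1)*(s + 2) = s^4 - s^3 - 4*s^2 + 4*s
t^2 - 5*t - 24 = (t - 8)*(t + 3)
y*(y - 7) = y^2 - 7*y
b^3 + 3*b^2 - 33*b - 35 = (b - 5)*(b + 1)*(b + 7)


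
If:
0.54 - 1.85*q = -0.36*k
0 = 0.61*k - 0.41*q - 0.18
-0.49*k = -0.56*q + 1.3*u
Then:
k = 0.57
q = 0.40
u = -0.04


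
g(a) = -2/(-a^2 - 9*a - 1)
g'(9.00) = 0.00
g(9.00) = 0.01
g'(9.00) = 0.00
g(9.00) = 0.01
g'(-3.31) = -0.01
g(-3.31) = -0.11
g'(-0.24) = -14.02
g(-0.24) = -1.81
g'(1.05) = -0.17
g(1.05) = 0.17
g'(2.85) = -0.02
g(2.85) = 0.06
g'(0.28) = -1.48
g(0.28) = 0.56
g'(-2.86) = -0.02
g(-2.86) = -0.12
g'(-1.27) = -0.17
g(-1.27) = -0.23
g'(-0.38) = -3.18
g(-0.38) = -0.88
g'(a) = -2*(2*a + 9)/(-a^2 - 9*a - 1)^2 = 2*(-2*a - 9)/(a^2 + 9*a + 1)^2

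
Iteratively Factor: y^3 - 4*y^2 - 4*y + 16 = (y - 4)*(y^2 - 4) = (y - 4)*(y - 2)*(y + 2)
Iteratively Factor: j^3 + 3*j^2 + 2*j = (j + 1)*(j^2 + 2*j) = (j + 1)*(j + 2)*(j)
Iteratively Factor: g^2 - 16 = (g + 4)*(g - 4)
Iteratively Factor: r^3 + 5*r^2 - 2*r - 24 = (r + 3)*(r^2 + 2*r - 8) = (r + 3)*(r + 4)*(r - 2)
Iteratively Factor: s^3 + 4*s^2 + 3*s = (s + 1)*(s^2 + 3*s) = s*(s + 1)*(s + 3)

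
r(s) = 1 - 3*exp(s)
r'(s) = -3*exp(s)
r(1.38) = -10.92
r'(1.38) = -11.92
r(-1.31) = 0.19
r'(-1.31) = -0.81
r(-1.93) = 0.56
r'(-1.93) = -0.44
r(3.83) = -137.19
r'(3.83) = -138.19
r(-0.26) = -1.31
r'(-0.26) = -2.31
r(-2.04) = 0.61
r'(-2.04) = -0.39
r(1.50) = -12.45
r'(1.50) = -13.45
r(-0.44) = -0.93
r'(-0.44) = -1.93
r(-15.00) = 1.00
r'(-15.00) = 0.00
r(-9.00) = 1.00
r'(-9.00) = 0.00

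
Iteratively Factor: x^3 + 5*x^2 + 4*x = (x)*(x^2 + 5*x + 4) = x*(x + 4)*(x + 1)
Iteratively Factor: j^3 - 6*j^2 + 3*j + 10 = (j - 2)*(j^2 - 4*j - 5) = (j - 5)*(j - 2)*(j + 1)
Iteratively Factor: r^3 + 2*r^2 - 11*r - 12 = (r + 4)*(r^2 - 2*r - 3) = (r - 3)*(r + 4)*(r + 1)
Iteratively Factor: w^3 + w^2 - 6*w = (w)*(w^2 + w - 6) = w*(w + 3)*(w - 2)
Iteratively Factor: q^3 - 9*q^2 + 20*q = (q - 4)*(q^2 - 5*q) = (q - 5)*(q - 4)*(q)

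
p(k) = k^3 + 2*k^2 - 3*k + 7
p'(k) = 3*k^2 + 4*k - 3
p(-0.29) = 8.01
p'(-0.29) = -3.91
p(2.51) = 27.88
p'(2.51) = 25.94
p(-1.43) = 12.46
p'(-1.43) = -2.59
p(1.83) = 14.34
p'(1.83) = 14.37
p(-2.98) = 7.24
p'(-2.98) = 11.72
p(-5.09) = -57.79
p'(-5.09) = 54.36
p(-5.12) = -59.43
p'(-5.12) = 55.16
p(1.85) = 14.63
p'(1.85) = 14.67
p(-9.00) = -533.00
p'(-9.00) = 204.00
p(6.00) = 277.00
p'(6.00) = 129.00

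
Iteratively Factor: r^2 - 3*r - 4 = (r + 1)*(r - 4)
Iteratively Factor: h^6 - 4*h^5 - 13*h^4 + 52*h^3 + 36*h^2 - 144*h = (h)*(h^5 - 4*h^4 - 13*h^3 + 52*h^2 + 36*h - 144) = h*(h - 3)*(h^4 - h^3 - 16*h^2 + 4*h + 48) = h*(h - 3)*(h + 2)*(h^3 - 3*h^2 - 10*h + 24) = h*(h - 3)*(h - 2)*(h + 2)*(h^2 - h - 12) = h*(h - 4)*(h - 3)*(h - 2)*(h + 2)*(h + 3)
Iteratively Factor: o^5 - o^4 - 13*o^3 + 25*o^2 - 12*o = (o)*(o^4 - o^3 - 13*o^2 + 25*o - 12) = o*(o - 1)*(o^3 - 13*o + 12) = o*(o - 1)^2*(o^2 + o - 12) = o*(o - 1)^2*(o + 4)*(o - 3)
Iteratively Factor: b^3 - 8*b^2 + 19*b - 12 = (b - 1)*(b^2 - 7*b + 12) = (b - 3)*(b - 1)*(b - 4)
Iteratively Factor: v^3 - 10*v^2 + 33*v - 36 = (v - 3)*(v^2 - 7*v + 12) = (v - 4)*(v - 3)*(v - 3)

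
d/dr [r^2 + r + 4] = 2*r + 1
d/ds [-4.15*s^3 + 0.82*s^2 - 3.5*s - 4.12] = -12.45*s^2 + 1.64*s - 3.5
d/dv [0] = 0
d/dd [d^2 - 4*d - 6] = 2*d - 4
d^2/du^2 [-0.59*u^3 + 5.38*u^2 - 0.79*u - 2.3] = 10.76 - 3.54*u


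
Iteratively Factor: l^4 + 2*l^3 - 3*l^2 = (l)*(l^3 + 2*l^2 - 3*l) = l*(l + 3)*(l^2 - l) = l^2*(l + 3)*(l - 1)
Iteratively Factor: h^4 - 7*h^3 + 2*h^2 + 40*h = (h - 4)*(h^3 - 3*h^2 - 10*h) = (h - 5)*(h - 4)*(h^2 + 2*h) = h*(h - 5)*(h - 4)*(h + 2)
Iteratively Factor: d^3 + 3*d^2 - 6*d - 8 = (d + 1)*(d^2 + 2*d - 8) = (d - 2)*(d + 1)*(d + 4)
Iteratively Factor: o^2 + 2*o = (o + 2)*(o)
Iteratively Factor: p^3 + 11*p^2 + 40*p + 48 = (p + 4)*(p^2 + 7*p + 12) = (p + 3)*(p + 4)*(p + 4)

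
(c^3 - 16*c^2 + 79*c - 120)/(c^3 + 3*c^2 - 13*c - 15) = (c^2 - 13*c + 40)/(c^2 + 6*c + 5)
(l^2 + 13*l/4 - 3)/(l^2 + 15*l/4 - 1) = (4*l - 3)/(4*l - 1)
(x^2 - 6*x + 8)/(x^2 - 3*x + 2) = (x - 4)/(x - 1)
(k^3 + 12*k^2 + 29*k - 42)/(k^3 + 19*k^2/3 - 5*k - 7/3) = 3*(k + 6)/(3*k + 1)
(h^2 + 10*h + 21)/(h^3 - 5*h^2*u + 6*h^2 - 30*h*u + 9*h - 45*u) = (-h - 7)/(-h^2 + 5*h*u - 3*h + 15*u)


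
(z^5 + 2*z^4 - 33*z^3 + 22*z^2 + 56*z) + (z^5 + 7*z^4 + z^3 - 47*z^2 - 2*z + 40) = 2*z^5 + 9*z^4 - 32*z^3 - 25*z^2 + 54*z + 40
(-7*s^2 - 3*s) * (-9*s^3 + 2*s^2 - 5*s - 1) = 63*s^5 + 13*s^4 + 29*s^3 + 22*s^2 + 3*s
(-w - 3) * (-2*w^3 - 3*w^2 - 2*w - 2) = 2*w^4 + 9*w^3 + 11*w^2 + 8*w + 6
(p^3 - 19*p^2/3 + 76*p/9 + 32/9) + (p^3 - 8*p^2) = 2*p^3 - 43*p^2/3 + 76*p/9 + 32/9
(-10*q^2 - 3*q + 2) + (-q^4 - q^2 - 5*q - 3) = -q^4 - 11*q^2 - 8*q - 1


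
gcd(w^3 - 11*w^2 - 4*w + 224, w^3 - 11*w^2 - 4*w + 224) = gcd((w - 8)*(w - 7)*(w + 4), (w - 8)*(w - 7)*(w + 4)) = w^3 - 11*w^2 - 4*w + 224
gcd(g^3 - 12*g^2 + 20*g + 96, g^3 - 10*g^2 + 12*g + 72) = g^2 - 4*g - 12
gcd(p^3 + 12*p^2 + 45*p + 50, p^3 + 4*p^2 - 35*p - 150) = p^2 + 10*p + 25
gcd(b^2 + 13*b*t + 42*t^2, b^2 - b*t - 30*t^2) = 1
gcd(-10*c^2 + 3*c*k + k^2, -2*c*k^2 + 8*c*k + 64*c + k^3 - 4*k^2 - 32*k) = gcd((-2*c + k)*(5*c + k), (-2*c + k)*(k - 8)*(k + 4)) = 2*c - k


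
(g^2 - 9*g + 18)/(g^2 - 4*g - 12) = (g - 3)/(g + 2)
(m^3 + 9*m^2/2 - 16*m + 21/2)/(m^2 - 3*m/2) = m + 6 - 7/m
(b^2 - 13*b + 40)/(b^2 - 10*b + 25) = (b - 8)/(b - 5)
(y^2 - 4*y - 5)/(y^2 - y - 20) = (y + 1)/(y + 4)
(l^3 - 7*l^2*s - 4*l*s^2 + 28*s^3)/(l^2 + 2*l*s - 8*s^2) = (l^2 - 5*l*s - 14*s^2)/(l + 4*s)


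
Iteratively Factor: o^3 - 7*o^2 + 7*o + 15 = (o - 5)*(o^2 - 2*o - 3) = (o - 5)*(o + 1)*(o - 3)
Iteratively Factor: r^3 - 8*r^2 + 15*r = (r - 3)*(r^2 - 5*r) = (r - 5)*(r - 3)*(r)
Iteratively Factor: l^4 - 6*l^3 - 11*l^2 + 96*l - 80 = (l + 4)*(l^3 - 10*l^2 + 29*l - 20) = (l - 1)*(l + 4)*(l^2 - 9*l + 20) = (l - 5)*(l - 1)*(l + 4)*(l - 4)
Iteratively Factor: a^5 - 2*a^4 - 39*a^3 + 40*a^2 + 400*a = (a - 5)*(a^4 + 3*a^3 - 24*a^2 - 80*a) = a*(a - 5)*(a^3 + 3*a^2 - 24*a - 80) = a*(a - 5)*(a + 4)*(a^2 - a - 20) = a*(a - 5)^2*(a + 4)*(a + 4)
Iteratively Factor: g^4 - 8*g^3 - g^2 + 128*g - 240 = (g - 5)*(g^3 - 3*g^2 - 16*g + 48) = (g - 5)*(g - 3)*(g^2 - 16) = (g - 5)*(g - 3)*(g + 4)*(g - 4)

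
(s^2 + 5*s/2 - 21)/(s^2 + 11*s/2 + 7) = (2*s^2 + 5*s - 42)/(2*s^2 + 11*s + 14)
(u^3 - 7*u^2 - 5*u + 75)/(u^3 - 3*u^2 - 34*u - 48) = (u^2 - 10*u + 25)/(u^2 - 6*u - 16)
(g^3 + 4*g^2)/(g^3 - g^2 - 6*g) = g*(g + 4)/(g^2 - g - 6)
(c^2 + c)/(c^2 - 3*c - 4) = c/(c - 4)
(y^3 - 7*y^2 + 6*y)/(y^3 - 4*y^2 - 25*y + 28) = y*(y - 6)/(y^2 - 3*y - 28)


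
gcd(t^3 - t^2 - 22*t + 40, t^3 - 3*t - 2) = t - 2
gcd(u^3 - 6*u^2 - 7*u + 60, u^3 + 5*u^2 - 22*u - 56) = u - 4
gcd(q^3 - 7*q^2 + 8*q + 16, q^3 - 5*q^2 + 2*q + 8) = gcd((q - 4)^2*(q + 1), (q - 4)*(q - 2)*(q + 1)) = q^2 - 3*q - 4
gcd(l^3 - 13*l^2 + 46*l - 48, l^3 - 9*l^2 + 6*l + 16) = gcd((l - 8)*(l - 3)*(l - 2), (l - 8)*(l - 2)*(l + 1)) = l^2 - 10*l + 16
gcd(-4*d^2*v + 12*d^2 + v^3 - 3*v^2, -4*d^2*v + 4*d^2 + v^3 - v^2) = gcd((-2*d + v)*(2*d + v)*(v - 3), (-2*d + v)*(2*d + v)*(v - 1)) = -4*d^2 + v^2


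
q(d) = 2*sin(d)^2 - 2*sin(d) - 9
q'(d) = 4*sin(d)*cos(d) - 2*cos(d)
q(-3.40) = -9.38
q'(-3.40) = 0.95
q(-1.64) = -5.01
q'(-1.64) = 0.41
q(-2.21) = -6.11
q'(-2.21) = 3.11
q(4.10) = -6.02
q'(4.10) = 3.03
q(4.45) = -5.20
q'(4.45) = 1.52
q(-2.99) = -8.65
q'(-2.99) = 2.57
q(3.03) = -9.20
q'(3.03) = 1.54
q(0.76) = -9.43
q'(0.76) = 0.55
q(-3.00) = -8.68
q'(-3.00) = 2.54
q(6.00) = -8.29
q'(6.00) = -2.99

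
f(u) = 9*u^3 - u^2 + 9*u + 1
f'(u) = 27*u^2 - 2*u + 9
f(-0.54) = -5.57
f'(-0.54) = 17.95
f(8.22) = 5006.12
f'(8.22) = 1816.91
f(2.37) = 136.52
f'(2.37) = 155.92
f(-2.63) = -193.31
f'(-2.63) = 201.02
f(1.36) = 34.03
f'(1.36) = 56.22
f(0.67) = 9.29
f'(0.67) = 19.78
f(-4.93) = -1146.08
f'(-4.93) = 675.09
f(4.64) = 920.31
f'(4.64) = 581.02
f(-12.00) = -15803.00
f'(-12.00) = 3921.00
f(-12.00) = -15803.00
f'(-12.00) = 3921.00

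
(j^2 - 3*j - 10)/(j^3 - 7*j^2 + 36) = (j - 5)/(j^2 - 9*j + 18)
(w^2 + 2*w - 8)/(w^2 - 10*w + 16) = (w + 4)/(w - 8)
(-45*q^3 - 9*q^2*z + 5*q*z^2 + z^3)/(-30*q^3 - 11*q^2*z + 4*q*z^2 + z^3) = (3*q + z)/(2*q + z)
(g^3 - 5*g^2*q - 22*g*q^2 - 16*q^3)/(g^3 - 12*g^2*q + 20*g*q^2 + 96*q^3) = (-g - q)/(-g + 6*q)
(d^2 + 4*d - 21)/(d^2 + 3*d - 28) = (d - 3)/(d - 4)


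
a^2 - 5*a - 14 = (a - 7)*(a + 2)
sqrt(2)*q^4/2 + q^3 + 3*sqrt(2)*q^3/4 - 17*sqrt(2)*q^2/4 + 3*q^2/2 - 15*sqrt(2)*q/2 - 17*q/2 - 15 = (q - 3)*(q + 5/2)*(q + sqrt(2))*(sqrt(2)*q/2 + sqrt(2))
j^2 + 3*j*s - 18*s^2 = (j - 3*s)*(j + 6*s)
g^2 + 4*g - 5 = (g - 1)*(g + 5)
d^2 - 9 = (d - 3)*(d + 3)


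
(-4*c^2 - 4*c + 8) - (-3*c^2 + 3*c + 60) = -c^2 - 7*c - 52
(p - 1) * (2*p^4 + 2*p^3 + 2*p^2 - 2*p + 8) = 2*p^5 - 4*p^2 + 10*p - 8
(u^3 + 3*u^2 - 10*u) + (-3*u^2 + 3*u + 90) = u^3 - 7*u + 90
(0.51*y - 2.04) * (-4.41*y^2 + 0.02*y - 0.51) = -2.2491*y^3 + 9.0066*y^2 - 0.3009*y + 1.0404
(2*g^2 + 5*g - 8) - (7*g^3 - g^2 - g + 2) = -7*g^3 + 3*g^2 + 6*g - 10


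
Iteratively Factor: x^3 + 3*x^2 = (x)*(x^2 + 3*x) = x*(x + 3)*(x)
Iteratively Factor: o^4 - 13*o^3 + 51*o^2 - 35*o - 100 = (o + 1)*(o^3 - 14*o^2 + 65*o - 100) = (o - 5)*(o + 1)*(o^2 - 9*o + 20) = (o - 5)*(o - 4)*(o + 1)*(o - 5)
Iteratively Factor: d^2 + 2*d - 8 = (d - 2)*(d + 4)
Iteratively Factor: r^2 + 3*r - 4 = (r - 1)*(r + 4)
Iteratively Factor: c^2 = (c)*(c)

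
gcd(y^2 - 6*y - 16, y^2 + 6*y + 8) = y + 2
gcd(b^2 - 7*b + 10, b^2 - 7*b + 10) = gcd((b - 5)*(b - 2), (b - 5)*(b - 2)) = b^2 - 7*b + 10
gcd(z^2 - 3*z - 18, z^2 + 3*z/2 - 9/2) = z + 3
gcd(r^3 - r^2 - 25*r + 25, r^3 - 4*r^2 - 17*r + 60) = r - 5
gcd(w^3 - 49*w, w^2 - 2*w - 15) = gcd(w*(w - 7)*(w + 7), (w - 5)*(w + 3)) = 1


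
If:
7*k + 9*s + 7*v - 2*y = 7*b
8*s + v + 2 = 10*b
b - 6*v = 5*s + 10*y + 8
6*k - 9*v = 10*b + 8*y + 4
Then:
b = -1492*y/5 - 2341/10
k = -308*y/5 - 242/5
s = -2046*y/5 - 3213/10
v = 1448*y/5 + 1137/5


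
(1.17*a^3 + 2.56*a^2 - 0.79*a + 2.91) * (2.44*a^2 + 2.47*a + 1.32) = 2.8548*a^5 + 9.1363*a^4 + 5.94*a^3 + 8.5283*a^2 + 6.1449*a + 3.8412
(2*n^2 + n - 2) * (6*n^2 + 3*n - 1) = 12*n^4 + 12*n^3 - 11*n^2 - 7*n + 2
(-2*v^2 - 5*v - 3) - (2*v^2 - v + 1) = -4*v^2 - 4*v - 4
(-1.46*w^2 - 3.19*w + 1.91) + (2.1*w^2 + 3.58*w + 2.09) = 0.64*w^2 + 0.39*w + 4.0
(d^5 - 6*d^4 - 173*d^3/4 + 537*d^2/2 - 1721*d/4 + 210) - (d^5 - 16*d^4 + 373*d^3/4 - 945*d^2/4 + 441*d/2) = 10*d^4 - 273*d^3/2 + 2019*d^2/4 - 2603*d/4 + 210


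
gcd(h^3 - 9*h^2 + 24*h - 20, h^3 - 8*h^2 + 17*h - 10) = h^2 - 7*h + 10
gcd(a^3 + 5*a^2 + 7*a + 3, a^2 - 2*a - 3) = a + 1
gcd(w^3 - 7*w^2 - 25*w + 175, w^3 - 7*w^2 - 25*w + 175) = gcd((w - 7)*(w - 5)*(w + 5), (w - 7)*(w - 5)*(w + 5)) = w^3 - 7*w^2 - 25*w + 175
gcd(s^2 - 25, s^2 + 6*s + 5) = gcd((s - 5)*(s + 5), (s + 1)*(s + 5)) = s + 5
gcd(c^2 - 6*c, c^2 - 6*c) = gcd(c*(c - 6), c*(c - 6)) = c^2 - 6*c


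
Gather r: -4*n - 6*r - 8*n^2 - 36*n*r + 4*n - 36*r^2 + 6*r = -8*n^2 - 36*n*r - 36*r^2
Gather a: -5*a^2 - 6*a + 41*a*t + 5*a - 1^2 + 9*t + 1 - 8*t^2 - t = -5*a^2 + a*(41*t - 1) - 8*t^2 + 8*t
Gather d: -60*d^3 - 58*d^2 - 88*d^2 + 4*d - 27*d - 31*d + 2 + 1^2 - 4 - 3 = -60*d^3 - 146*d^2 - 54*d - 4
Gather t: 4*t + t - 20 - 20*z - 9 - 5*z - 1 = 5*t - 25*z - 30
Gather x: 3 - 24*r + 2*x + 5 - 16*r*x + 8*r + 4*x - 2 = -16*r + x*(6 - 16*r) + 6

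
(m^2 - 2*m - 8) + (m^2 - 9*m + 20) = 2*m^2 - 11*m + 12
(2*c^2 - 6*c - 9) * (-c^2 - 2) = -2*c^4 + 6*c^3 + 5*c^2 + 12*c + 18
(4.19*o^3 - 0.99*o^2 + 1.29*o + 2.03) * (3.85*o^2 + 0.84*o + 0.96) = 16.1315*o^5 - 0.2919*o^4 + 8.1573*o^3 + 7.9487*o^2 + 2.9436*o + 1.9488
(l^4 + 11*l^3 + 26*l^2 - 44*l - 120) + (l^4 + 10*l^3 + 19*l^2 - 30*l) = 2*l^4 + 21*l^3 + 45*l^2 - 74*l - 120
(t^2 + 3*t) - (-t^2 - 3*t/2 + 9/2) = 2*t^2 + 9*t/2 - 9/2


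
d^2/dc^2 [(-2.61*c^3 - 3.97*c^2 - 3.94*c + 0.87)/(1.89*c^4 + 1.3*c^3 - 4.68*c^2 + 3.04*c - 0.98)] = (-18.646362*c^9 - 85.0874219999998*c^8 - 365.93046*c^7 + 1.80151599999988*c^6 + 452.863524*c^5 + 36.5368560000002*c^4 - 560.170136*c^3 + 249.964536*c^2 + 25.766928*c - 23.001624)/(6.751269*c^12 + 13.93119*c^11 - 40.569984*c^10 - 34.218008*c^9 + 134.772714*c^8 - 74.951448*c^7 - 114.034344*c^6 + 237.78192*c^5 - 211.937412*c^4 + 115.49596*c^3 - 40.65432*c^2 + 8.758848*c - 0.941192)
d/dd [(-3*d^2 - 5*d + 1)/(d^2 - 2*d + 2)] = (11*d^2 - 14*d - 8)/(d^4 - 4*d^3 + 8*d^2 - 8*d + 4)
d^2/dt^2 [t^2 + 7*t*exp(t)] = 7*t*exp(t) + 14*exp(t) + 2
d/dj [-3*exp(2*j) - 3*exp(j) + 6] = (-6*exp(j) - 3)*exp(j)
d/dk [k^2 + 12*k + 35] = 2*k + 12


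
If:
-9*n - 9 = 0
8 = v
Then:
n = -1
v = 8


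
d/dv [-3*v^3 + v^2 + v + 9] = -9*v^2 + 2*v + 1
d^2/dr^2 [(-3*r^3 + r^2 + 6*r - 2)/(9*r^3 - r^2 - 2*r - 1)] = 2*(54*r^6 + 1296*r^5 - 1242*r^4 + 310*r^3 + 405*r^2 - 93*r - 17)/(729*r^9 - 243*r^8 - 459*r^7 - 136*r^6 + 156*r^5 + 93*r^4 + 7*r^3 - 15*r^2 - 6*r - 1)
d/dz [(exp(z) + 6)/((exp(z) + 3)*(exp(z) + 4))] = (-exp(2*z) - 12*exp(z) - 30)*exp(z)/(exp(4*z) + 14*exp(3*z) + 73*exp(2*z) + 168*exp(z) + 144)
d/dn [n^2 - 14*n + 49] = 2*n - 14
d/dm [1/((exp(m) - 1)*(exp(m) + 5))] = 2*(-exp(m) - 2)*exp(m)/(exp(4*m) + 8*exp(3*m) + 6*exp(2*m) - 40*exp(m) + 25)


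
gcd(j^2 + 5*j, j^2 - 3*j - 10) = 1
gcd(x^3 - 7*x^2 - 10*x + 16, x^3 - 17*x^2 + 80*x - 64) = x^2 - 9*x + 8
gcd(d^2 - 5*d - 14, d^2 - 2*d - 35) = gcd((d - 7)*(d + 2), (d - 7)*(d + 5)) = d - 7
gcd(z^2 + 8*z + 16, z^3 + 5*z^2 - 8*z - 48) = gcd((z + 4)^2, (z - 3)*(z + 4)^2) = z^2 + 8*z + 16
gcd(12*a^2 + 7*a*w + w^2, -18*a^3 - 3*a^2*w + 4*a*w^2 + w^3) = 3*a + w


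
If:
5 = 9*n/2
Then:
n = 10/9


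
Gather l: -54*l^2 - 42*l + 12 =-54*l^2 - 42*l + 12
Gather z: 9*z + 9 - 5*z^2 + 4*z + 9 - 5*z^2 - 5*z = -10*z^2 + 8*z + 18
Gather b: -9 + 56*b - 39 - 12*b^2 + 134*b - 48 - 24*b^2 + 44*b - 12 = -36*b^2 + 234*b - 108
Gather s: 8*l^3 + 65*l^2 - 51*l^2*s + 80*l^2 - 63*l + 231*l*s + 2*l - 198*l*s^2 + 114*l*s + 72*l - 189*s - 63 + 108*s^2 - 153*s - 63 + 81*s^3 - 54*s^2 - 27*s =8*l^3 + 145*l^2 + 11*l + 81*s^3 + s^2*(54 - 198*l) + s*(-51*l^2 + 345*l - 369) - 126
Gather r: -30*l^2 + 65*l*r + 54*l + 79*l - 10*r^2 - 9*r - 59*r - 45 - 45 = -30*l^2 + 133*l - 10*r^2 + r*(65*l - 68) - 90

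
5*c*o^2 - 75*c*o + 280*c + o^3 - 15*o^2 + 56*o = (5*c + o)*(o - 8)*(o - 7)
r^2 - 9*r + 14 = (r - 7)*(r - 2)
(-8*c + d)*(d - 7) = -8*c*d + 56*c + d^2 - 7*d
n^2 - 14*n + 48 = (n - 8)*(n - 6)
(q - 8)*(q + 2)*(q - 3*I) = q^3 - 6*q^2 - 3*I*q^2 - 16*q + 18*I*q + 48*I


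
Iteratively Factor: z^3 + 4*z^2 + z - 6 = (z + 2)*(z^2 + 2*z - 3) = (z - 1)*(z + 2)*(z + 3)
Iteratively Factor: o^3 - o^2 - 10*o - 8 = (o + 2)*(o^2 - 3*o - 4) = (o + 1)*(o + 2)*(o - 4)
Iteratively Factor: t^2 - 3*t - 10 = (t + 2)*(t - 5)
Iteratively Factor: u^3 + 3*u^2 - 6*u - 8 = (u + 4)*(u^2 - u - 2) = (u + 1)*(u + 4)*(u - 2)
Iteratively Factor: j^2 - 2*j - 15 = (j - 5)*(j + 3)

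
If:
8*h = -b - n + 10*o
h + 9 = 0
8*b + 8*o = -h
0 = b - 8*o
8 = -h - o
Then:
No Solution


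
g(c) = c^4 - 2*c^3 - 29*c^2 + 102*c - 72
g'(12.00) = 5454.00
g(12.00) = 14256.00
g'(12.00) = 5454.00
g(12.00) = 14256.00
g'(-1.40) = 160.46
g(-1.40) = -262.31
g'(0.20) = 90.19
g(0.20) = -52.77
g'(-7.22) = -1297.48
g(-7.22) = 1149.94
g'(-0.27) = 117.14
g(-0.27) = -101.61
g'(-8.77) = -2548.92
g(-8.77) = 4067.63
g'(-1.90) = 163.10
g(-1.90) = -343.74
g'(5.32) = 225.90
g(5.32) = 149.76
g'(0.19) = 90.79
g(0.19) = -53.68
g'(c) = 4*c^3 - 6*c^2 - 58*c + 102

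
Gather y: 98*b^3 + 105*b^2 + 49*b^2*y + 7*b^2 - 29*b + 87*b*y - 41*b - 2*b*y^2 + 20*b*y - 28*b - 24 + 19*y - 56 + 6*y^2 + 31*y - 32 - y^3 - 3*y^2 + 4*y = 98*b^3 + 112*b^2 - 98*b - y^3 + y^2*(3 - 2*b) + y*(49*b^2 + 107*b + 54) - 112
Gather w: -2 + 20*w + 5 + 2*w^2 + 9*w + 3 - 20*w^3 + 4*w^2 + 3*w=-20*w^3 + 6*w^2 + 32*w + 6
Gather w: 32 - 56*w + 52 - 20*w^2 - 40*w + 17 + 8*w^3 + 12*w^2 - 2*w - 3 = 8*w^3 - 8*w^2 - 98*w + 98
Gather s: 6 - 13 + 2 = -5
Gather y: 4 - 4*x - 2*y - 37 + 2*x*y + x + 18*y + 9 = -3*x + y*(2*x + 16) - 24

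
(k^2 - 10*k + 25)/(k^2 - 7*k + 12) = (k^2 - 10*k + 25)/(k^2 - 7*k + 12)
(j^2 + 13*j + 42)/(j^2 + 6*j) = (j + 7)/j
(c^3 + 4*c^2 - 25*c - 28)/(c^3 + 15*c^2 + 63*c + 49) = (c - 4)/(c + 7)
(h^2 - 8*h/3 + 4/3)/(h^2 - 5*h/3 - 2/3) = (3*h - 2)/(3*h + 1)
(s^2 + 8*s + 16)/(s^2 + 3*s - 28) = (s^2 + 8*s + 16)/(s^2 + 3*s - 28)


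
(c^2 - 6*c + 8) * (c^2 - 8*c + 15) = c^4 - 14*c^3 + 71*c^2 - 154*c + 120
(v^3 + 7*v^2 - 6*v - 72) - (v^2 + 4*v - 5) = v^3 + 6*v^2 - 10*v - 67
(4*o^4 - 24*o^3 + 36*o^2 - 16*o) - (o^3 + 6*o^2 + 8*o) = 4*o^4 - 25*o^3 + 30*o^2 - 24*o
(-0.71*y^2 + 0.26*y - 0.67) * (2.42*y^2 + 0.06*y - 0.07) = -1.7182*y^4 + 0.5866*y^3 - 1.5561*y^2 - 0.0584*y + 0.0469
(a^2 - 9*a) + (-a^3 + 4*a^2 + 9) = -a^3 + 5*a^2 - 9*a + 9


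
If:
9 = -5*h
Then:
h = -9/5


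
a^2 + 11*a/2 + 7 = (a + 2)*(a + 7/2)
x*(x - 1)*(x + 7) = x^3 + 6*x^2 - 7*x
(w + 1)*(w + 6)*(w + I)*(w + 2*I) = w^4 + 7*w^3 + 3*I*w^3 + 4*w^2 + 21*I*w^2 - 14*w + 18*I*w - 12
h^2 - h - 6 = (h - 3)*(h + 2)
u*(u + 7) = u^2 + 7*u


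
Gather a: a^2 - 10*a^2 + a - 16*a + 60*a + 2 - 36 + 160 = -9*a^2 + 45*a + 126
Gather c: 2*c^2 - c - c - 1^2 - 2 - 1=2*c^2 - 2*c - 4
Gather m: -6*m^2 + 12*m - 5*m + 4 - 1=-6*m^2 + 7*m + 3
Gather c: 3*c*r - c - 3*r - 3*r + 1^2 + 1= c*(3*r - 1) - 6*r + 2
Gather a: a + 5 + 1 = a + 6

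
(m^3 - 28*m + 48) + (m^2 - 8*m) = m^3 + m^2 - 36*m + 48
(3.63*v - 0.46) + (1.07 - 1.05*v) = 2.58*v + 0.61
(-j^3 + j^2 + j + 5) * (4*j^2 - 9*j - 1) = -4*j^5 + 13*j^4 - 4*j^3 + 10*j^2 - 46*j - 5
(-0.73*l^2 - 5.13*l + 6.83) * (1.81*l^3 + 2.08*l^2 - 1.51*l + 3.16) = -1.3213*l^5 - 10.8037*l^4 + 2.7942*l^3 + 19.6459*l^2 - 26.5241*l + 21.5828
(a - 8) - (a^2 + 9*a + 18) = -a^2 - 8*a - 26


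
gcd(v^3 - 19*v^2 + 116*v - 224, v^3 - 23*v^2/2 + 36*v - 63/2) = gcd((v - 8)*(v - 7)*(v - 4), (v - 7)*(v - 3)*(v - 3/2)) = v - 7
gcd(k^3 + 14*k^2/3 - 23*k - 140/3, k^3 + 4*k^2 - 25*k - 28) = k^2 + 3*k - 28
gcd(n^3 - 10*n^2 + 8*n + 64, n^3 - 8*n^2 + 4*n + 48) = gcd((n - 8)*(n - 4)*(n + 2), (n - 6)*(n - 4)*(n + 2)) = n^2 - 2*n - 8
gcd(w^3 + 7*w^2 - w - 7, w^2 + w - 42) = w + 7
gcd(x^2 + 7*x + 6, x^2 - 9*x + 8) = 1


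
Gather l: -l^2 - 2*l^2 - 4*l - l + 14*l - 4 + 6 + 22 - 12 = -3*l^2 + 9*l + 12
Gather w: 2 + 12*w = 12*w + 2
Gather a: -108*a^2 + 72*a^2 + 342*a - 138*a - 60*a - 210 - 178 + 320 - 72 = -36*a^2 + 144*a - 140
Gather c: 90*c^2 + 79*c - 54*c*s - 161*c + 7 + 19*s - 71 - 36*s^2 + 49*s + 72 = 90*c^2 + c*(-54*s - 82) - 36*s^2 + 68*s + 8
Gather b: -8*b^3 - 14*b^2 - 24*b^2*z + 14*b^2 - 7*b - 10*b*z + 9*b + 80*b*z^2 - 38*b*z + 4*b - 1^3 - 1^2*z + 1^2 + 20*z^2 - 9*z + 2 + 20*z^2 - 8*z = -8*b^3 - 24*b^2*z + b*(80*z^2 - 48*z + 6) + 40*z^2 - 18*z + 2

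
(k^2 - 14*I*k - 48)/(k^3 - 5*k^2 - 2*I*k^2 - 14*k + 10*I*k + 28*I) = (k^2 - 14*I*k - 48)/(k^3 + k^2*(-5 - 2*I) + k*(-14 + 10*I) + 28*I)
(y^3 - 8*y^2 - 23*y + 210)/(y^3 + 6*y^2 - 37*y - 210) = (y - 7)/(y + 7)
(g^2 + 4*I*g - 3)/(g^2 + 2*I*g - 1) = (g + 3*I)/(g + I)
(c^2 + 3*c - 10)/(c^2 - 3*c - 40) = (c - 2)/(c - 8)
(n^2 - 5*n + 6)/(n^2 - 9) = (n - 2)/(n + 3)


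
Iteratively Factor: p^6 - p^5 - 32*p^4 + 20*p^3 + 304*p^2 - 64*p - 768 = (p - 4)*(p^5 + 3*p^4 - 20*p^3 - 60*p^2 + 64*p + 192) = (p - 4)*(p + 2)*(p^4 + p^3 - 22*p^2 - 16*p + 96) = (p - 4)*(p - 2)*(p + 2)*(p^3 + 3*p^2 - 16*p - 48) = (p - 4)*(p - 2)*(p + 2)*(p + 3)*(p^2 - 16) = (p - 4)^2*(p - 2)*(p + 2)*(p + 3)*(p + 4)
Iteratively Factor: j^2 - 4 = (j - 2)*(j + 2)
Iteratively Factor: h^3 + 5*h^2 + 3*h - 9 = (h - 1)*(h^2 + 6*h + 9) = (h - 1)*(h + 3)*(h + 3)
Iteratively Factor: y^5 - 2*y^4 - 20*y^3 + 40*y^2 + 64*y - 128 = (y + 4)*(y^4 - 6*y^3 + 4*y^2 + 24*y - 32) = (y - 2)*(y + 4)*(y^3 - 4*y^2 - 4*y + 16) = (y - 2)*(y + 2)*(y + 4)*(y^2 - 6*y + 8) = (y - 4)*(y - 2)*(y + 2)*(y + 4)*(y - 2)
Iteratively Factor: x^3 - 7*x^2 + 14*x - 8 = (x - 1)*(x^2 - 6*x + 8) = (x - 2)*(x - 1)*(x - 4)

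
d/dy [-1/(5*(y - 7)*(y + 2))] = (2*y - 5)/(5*(y - 7)^2*(y + 2)^2)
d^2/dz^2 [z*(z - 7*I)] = 2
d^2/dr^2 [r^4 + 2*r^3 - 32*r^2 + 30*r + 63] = 12*r^2 + 12*r - 64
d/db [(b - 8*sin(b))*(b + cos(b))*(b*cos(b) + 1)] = -(b - 8*sin(b))*(b + cos(b))*(b*sin(b) - cos(b)) - (b - 8*sin(b))*(b*cos(b) + 1)*(sin(b) - 1) - (b + cos(b))*(b*cos(b) + 1)*(8*cos(b) - 1)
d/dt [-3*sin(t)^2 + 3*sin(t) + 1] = -3*sin(2*t) + 3*cos(t)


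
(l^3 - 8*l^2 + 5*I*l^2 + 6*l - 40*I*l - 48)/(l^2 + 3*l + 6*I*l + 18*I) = (l^2 - l*(8 + I) + 8*I)/(l + 3)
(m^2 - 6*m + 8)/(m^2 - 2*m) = (m - 4)/m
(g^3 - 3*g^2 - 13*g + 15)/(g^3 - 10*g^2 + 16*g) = (g^3 - 3*g^2 - 13*g + 15)/(g*(g^2 - 10*g + 16))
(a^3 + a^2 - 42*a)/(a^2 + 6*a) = (a^2 + a - 42)/(a + 6)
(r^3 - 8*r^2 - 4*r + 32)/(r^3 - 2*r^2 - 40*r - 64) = (r - 2)/(r + 4)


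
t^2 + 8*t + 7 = (t + 1)*(t + 7)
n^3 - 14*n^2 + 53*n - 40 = (n - 8)*(n - 5)*(n - 1)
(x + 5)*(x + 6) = x^2 + 11*x + 30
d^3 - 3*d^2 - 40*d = d*(d - 8)*(d + 5)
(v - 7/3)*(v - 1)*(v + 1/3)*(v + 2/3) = v^4 - 7*v^3/3 - 7*v^2/9 + 43*v/27 + 14/27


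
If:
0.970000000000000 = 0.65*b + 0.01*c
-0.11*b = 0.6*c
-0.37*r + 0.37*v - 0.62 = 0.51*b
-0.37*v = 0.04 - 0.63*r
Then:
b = 1.50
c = -0.27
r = 5.47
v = 9.21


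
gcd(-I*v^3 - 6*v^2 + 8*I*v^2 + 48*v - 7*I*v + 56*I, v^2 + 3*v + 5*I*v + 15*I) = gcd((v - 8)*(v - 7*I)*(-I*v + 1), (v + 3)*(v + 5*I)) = 1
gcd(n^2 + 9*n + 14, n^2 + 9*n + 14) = n^2 + 9*n + 14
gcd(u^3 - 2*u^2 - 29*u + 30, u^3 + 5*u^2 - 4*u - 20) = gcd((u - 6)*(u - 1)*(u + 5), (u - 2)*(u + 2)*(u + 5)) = u + 5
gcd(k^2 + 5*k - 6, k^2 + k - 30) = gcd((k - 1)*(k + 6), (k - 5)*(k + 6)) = k + 6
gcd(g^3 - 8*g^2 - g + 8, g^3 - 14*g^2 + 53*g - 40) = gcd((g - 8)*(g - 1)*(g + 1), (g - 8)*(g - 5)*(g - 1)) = g^2 - 9*g + 8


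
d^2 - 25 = (d - 5)*(d + 5)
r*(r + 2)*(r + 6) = r^3 + 8*r^2 + 12*r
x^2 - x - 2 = (x - 2)*(x + 1)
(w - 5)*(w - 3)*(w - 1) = w^3 - 9*w^2 + 23*w - 15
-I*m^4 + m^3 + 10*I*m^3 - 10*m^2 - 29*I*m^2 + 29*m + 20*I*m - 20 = (m - 5)*(m - 4)*(m + I)*(-I*m + I)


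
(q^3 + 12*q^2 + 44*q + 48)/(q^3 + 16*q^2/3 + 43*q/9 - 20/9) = 9*(q^2 + 8*q + 12)/(9*q^2 + 12*q - 5)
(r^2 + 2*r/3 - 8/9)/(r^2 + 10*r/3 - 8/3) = (r + 4/3)/(r + 4)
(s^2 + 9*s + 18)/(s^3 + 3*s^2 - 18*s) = (s + 3)/(s*(s - 3))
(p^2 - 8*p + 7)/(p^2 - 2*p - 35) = (p - 1)/(p + 5)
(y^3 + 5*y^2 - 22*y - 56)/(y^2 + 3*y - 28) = y + 2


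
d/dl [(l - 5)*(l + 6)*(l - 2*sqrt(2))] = 3*l^2 - 4*sqrt(2)*l + 2*l - 30 - 2*sqrt(2)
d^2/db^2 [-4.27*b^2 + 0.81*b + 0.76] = -8.54000000000000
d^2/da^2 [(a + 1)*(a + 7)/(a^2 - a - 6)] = 2*(9*a^3 + 39*a^2 + 123*a + 37)/(a^6 - 3*a^5 - 15*a^4 + 35*a^3 + 90*a^2 - 108*a - 216)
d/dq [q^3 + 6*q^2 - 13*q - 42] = 3*q^2 + 12*q - 13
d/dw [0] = 0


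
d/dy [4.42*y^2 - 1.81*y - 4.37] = 8.84*y - 1.81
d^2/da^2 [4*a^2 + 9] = 8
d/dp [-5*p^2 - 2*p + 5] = -10*p - 2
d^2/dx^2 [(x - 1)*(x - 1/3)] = 2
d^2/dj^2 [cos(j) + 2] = -cos(j)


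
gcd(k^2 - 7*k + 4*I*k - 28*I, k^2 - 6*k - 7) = k - 7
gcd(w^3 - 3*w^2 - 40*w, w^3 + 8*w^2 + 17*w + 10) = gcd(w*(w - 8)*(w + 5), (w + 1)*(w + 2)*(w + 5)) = w + 5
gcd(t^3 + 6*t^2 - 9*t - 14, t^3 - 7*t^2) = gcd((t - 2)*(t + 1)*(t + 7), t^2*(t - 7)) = 1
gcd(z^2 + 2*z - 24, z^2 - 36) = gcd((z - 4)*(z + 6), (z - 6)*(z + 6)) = z + 6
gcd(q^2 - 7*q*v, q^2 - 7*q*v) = q^2 - 7*q*v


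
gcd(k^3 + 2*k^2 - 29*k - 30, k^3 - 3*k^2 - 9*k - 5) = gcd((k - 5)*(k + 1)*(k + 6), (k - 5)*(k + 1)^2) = k^2 - 4*k - 5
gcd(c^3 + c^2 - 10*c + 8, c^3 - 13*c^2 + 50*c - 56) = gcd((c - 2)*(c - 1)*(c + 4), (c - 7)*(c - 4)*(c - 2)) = c - 2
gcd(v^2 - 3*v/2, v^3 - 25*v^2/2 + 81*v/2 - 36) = v - 3/2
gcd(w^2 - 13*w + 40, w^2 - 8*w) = w - 8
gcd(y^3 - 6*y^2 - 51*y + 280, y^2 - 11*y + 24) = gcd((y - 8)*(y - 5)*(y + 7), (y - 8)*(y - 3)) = y - 8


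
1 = 1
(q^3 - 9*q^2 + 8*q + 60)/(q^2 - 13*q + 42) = (q^2 - 3*q - 10)/(q - 7)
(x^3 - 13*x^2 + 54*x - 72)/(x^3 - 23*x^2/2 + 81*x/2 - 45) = 2*(x - 4)/(2*x - 5)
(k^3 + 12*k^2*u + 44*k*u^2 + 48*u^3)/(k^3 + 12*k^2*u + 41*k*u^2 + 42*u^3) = (k^2 + 10*k*u + 24*u^2)/(k^2 + 10*k*u + 21*u^2)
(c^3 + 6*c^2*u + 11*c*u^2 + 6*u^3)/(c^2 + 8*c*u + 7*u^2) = (c^2 + 5*c*u + 6*u^2)/(c + 7*u)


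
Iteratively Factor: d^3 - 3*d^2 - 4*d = (d)*(d^2 - 3*d - 4) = d*(d - 4)*(d + 1)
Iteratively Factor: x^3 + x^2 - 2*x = (x)*(x^2 + x - 2) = x*(x - 1)*(x + 2)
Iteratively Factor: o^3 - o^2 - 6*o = (o)*(o^2 - o - 6) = o*(o - 3)*(o + 2)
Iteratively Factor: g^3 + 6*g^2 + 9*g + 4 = (g + 1)*(g^2 + 5*g + 4) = (g + 1)*(g + 4)*(g + 1)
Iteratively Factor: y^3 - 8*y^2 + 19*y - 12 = (y - 3)*(y^2 - 5*y + 4) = (y - 4)*(y - 3)*(y - 1)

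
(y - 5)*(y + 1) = y^2 - 4*y - 5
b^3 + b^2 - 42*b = b*(b - 6)*(b + 7)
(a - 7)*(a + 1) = a^2 - 6*a - 7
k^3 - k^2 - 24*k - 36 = (k - 6)*(k + 2)*(k + 3)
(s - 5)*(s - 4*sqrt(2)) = s^2 - 4*sqrt(2)*s - 5*s + 20*sqrt(2)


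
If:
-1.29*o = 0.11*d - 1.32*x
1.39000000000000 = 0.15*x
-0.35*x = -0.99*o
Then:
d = 72.78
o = 3.28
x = 9.27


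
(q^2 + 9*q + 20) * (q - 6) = q^3 + 3*q^2 - 34*q - 120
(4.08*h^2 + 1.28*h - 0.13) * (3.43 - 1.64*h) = -6.6912*h^3 + 11.8952*h^2 + 4.6036*h - 0.4459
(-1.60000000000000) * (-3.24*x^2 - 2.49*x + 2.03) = 5.184*x^2 + 3.984*x - 3.248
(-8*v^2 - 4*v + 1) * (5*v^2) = -40*v^4 - 20*v^3 + 5*v^2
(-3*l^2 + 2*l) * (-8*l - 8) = 24*l^3 + 8*l^2 - 16*l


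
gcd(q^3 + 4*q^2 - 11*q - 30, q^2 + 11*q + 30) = q + 5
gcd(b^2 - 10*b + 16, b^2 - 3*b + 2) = b - 2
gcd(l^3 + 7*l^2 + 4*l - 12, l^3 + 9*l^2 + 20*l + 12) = l^2 + 8*l + 12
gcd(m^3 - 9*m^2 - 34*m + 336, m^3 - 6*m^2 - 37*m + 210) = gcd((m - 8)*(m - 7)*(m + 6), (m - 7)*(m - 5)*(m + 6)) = m^2 - m - 42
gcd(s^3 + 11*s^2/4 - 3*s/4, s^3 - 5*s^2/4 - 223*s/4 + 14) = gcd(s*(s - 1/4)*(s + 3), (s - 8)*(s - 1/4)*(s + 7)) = s - 1/4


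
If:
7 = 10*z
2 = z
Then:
No Solution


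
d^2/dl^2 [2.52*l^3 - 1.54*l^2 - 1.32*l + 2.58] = 15.12*l - 3.08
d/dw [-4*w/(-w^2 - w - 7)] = 4*(7 - w^2)/(w^4 + 2*w^3 + 15*w^2 + 14*w + 49)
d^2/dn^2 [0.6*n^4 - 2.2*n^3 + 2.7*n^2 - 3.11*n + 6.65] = 7.2*n^2 - 13.2*n + 5.4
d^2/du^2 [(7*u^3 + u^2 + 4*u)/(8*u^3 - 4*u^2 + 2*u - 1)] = 2*(288*u^6 + 432*u^5 - 96*u^4 + 64*u^3 + 138*u^2 - 27*u + 9)/(512*u^9 - 768*u^8 + 768*u^7 - 640*u^6 + 384*u^5 - 192*u^4 + 80*u^3 - 24*u^2 + 6*u - 1)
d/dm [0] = 0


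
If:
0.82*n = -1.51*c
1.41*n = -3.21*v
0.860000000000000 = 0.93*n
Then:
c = -0.50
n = 0.92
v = -0.41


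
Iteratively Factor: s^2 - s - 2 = (s - 2)*(s + 1)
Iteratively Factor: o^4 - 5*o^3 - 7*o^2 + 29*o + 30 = (o - 3)*(o^3 - 2*o^2 - 13*o - 10) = (o - 3)*(o + 1)*(o^2 - 3*o - 10) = (o - 5)*(o - 3)*(o + 1)*(o + 2)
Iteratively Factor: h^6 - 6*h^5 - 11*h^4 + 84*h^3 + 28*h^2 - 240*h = (h)*(h^5 - 6*h^4 - 11*h^3 + 84*h^2 + 28*h - 240) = h*(h - 4)*(h^4 - 2*h^3 - 19*h^2 + 8*h + 60) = h*(h - 5)*(h - 4)*(h^3 + 3*h^2 - 4*h - 12) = h*(h - 5)*(h - 4)*(h + 3)*(h^2 - 4) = h*(h - 5)*(h - 4)*(h - 2)*(h + 3)*(h + 2)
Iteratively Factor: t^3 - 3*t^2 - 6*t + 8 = (t - 1)*(t^2 - 2*t - 8) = (t - 4)*(t - 1)*(t + 2)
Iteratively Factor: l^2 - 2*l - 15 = (l - 5)*(l + 3)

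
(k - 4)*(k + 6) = k^2 + 2*k - 24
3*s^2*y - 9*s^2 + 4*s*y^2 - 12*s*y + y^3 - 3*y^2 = (s + y)*(3*s + y)*(y - 3)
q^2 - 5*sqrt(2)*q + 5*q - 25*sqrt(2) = (q + 5)*(q - 5*sqrt(2))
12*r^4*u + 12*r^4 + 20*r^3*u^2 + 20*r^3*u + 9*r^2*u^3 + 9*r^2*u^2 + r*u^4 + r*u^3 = (r + u)*(2*r + u)*(6*r + u)*(r*u + r)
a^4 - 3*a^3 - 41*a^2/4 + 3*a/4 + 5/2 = (a - 5)*(a - 1/2)*(a + 1/2)*(a + 2)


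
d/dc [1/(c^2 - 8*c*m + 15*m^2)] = 2*(-c + 4*m)/(c^2 - 8*c*m + 15*m^2)^2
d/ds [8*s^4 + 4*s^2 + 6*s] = 32*s^3 + 8*s + 6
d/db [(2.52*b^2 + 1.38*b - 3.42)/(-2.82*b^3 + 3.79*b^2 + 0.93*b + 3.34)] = (7.1064*b^4 + 7.7832*b^3 - 31.8198*b^2 + 42.7572*b + 7.7898)/(7.9524*b^6 - 21.3756*b^5 + 9.1189*b^4 - 11.7882*b^3 + 26.1821*b^2 + 6.2124*b + 11.1556)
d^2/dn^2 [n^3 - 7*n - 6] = 6*n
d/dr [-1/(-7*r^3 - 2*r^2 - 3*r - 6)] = (-21*r^2 - 4*r - 3)/(7*r^3 + 2*r^2 + 3*r + 6)^2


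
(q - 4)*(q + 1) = q^2 - 3*q - 4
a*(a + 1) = a^2 + a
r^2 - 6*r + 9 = (r - 3)^2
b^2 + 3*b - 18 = (b - 3)*(b + 6)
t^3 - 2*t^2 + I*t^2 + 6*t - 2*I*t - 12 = (t - 2)*(t - 2*I)*(t + 3*I)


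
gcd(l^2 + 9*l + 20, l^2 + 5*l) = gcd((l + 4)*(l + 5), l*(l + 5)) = l + 5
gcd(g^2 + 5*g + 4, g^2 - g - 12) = 1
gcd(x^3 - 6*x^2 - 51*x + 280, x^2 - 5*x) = x - 5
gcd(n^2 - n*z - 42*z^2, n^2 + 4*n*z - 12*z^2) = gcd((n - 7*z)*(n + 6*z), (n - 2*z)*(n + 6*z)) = n + 6*z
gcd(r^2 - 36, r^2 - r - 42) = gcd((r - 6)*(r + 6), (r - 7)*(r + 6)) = r + 6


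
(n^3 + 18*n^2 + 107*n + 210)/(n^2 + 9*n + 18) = (n^2 + 12*n + 35)/(n + 3)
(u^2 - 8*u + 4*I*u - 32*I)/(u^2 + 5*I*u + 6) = (u^2 + 4*u*(-2 + I) - 32*I)/(u^2 + 5*I*u + 6)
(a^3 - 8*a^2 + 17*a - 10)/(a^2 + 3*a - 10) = (a^2 - 6*a + 5)/(a + 5)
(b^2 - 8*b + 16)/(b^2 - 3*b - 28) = (-b^2 + 8*b - 16)/(-b^2 + 3*b + 28)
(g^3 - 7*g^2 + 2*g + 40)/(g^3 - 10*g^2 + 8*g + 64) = (g - 5)/(g - 8)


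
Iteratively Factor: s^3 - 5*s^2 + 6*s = (s)*(s^2 - 5*s + 6) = s*(s - 3)*(s - 2)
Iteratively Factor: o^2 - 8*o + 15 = (o - 3)*(o - 5)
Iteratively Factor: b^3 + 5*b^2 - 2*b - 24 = (b - 2)*(b^2 + 7*b + 12) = (b - 2)*(b + 3)*(b + 4)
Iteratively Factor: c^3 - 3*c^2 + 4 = (c - 2)*(c^2 - c - 2) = (c - 2)^2*(c + 1)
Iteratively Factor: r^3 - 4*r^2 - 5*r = (r + 1)*(r^2 - 5*r) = (r - 5)*(r + 1)*(r)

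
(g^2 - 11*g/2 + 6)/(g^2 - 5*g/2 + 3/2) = (g - 4)/(g - 1)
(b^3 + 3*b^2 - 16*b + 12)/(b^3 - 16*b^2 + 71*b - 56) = (b^2 + 4*b - 12)/(b^2 - 15*b + 56)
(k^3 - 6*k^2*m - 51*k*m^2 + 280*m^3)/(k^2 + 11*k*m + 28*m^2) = (k^2 - 13*k*m + 40*m^2)/(k + 4*m)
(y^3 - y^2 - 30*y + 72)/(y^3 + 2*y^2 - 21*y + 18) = (y - 4)/(y - 1)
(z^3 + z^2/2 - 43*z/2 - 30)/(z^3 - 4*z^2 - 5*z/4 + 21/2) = 2*(z^2 - z - 20)/(2*z^2 - 11*z + 14)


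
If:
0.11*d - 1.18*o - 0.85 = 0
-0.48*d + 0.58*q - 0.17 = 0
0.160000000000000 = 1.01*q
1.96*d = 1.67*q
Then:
No Solution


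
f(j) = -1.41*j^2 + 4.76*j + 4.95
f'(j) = 4.76 - 2.82*j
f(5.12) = -7.64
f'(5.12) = -9.68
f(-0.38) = 2.94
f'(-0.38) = 5.83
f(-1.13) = -2.23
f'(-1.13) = 7.95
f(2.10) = 8.73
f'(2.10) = -1.16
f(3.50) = 4.34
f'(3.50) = -5.11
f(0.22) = 5.93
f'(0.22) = 4.14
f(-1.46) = -5.01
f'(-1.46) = 8.88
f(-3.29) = -25.97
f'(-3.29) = 14.04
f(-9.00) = -152.10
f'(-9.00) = 30.14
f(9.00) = -66.42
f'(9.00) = -20.62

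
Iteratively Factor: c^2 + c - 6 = (c - 2)*(c + 3)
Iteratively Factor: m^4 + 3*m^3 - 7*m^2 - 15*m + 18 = (m - 1)*(m^3 + 4*m^2 - 3*m - 18) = (m - 2)*(m - 1)*(m^2 + 6*m + 9) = (m - 2)*(m - 1)*(m + 3)*(m + 3)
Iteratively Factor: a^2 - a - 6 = (a - 3)*(a + 2)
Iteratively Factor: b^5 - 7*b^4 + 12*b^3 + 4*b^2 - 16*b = (b - 2)*(b^4 - 5*b^3 + 2*b^2 + 8*b) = (b - 2)^2*(b^3 - 3*b^2 - 4*b) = b*(b - 2)^2*(b^2 - 3*b - 4) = b*(b - 4)*(b - 2)^2*(b + 1)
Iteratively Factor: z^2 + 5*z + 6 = (z + 3)*(z + 2)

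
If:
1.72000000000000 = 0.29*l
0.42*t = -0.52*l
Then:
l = 5.93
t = -7.34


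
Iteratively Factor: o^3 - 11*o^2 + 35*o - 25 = (o - 5)*(o^2 - 6*o + 5) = (o - 5)^2*(o - 1)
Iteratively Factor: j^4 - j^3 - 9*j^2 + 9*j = (j - 3)*(j^3 + 2*j^2 - 3*j) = j*(j - 3)*(j^2 + 2*j - 3) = j*(j - 3)*(j - 1)*(j + 3)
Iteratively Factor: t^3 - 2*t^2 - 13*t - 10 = (t - 5)*(t^2 + 3*t + 2) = (t - 5)*(t + 1)*(t + 2)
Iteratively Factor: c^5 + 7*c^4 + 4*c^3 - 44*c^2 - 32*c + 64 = (c - 1)*(c^4 + 8*c^3 + 12*c^2 - 32*c - 64) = (c - 1)*(c + 2)*(c^3 + 6*c^2 - 32) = (c - 1)*(c + 2)*(c + 4)*(c^2 + 2*c - 8) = (c - 2)*(c - 1)*(c + 2)*(c + 4)*(c + 4)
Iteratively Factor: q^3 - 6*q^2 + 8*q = (q - 2)*(q^2 - 4*q) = q*(q - 2)*(q - 4)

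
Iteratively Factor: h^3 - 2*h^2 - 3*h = (h + 1)*(h^2 - 3*h) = (h - 3)*(h + 1)*(h)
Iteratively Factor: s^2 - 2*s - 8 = (s - 4)*(s + 2)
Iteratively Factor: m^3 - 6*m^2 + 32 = (m - 4)*(m^2 - 2*m - 8) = (m - 4)^2*(m + 2)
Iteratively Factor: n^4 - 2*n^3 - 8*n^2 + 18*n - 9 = (n + 3)*(n^3 - 5*n^2 + 7*n - 3) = (n - 1)*(n + 3)*(n^2 - 4*n + 3) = (n - 1)^2*(n + 3)*(n - 3)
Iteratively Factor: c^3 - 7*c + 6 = (c - 1)*(c^2 + c - 6) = (c - 2)*(c - 1)*(c + 3)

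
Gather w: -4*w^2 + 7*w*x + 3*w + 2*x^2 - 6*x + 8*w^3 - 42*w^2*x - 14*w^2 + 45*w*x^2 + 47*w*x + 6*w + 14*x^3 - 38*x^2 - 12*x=8*w^3 + w^2*(-42*x - 18) + w*(45*x^2 + 54*x + 9) + 14*x^3 - 36*x^2 - 18*x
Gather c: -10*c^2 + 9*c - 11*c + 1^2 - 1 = -10*c^2 - 2*c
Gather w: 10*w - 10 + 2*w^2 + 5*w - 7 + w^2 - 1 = 3*w^2 + 15*w - 18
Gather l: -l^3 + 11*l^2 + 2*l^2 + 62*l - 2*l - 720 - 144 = -l^3 + 13*l^2 + 60*l - 864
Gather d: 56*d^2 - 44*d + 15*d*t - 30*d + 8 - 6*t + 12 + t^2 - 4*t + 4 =56*d^2 + d*(15*t - 74) + t^2 - 10*t + 24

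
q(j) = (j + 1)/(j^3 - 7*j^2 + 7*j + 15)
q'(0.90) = 0.08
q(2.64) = 1.18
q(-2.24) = 0.03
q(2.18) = 0.43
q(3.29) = -2.02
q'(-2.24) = 0.01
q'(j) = (j + 1)*(-3*j^2 + 14*j - 7)/(j^3 - 7*j^2 + 7*j + 15)^2 + 1/(j^3 - 7*j^2 + 7*j + 15)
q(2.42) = 0.67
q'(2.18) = 0.68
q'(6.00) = -0.44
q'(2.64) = 3.77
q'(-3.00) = 0.01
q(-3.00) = 0.02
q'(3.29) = 5.77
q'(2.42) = 1.41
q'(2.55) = 2.39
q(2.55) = 0.91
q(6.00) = 0.33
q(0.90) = 0.12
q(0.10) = 0.07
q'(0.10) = 0.04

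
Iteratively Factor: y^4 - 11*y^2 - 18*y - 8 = (y + 2)*(y^3 - 2*y^2 - 7*y - 4) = (y + 1)*(y + 2)*(y^2 - 3*y - 4) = (y - 4)*(y + 1)*(y + 2)*(y + 1)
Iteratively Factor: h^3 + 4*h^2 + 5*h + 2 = (h + 1)*(h^2 + 3*h + 2) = (h + 1)^2*(h + 2)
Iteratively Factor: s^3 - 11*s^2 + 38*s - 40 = (s - 5)*(s^2 - 6*s + 8) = (s - 5)*(s - 2)*(s - 4)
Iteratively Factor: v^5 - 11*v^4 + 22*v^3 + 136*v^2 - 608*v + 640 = (v - 4)*(v^4 - 7*v^3 - 6*v^2 + 112*v - 160) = (v - 5)*(v - 4)*(v^3 - 2*v^2 - 16*v + 32) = (v - 5)*(v - 4)^2*(v^2 + 2*v - 8) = (v - 5)*(v - 4)^2*(v - 2)*(v + 4)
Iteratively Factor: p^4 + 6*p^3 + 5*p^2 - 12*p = (p + 4)*(p^3 + 2*p^2 - 3*p) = p*(p + 4)*(p^2 + 2*p - 3) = p*(p + 3)*(p + 4)*(p - 1)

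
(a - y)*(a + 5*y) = a^2 + 4*a*y - 5*y^2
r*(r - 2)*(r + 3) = r^3 + r^2 - 6*r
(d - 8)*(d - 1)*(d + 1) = d^3 - 8*d^2 - d + 8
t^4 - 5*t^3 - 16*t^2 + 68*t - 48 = (t - 6)*(t - 2)*(t - 1)*(t + 4)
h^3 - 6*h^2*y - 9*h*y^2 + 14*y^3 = (h - 7*y)*(h - y)*(h + 2*y)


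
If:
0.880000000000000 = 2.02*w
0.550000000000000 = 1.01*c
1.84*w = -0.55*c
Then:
No Solution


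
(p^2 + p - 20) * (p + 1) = p^3 + 2*p^2 - 19*p - 20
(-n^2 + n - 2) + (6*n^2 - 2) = 5*n^2 + n - 4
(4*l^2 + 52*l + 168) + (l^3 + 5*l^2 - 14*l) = l^3 + 9*l^2 + 38*l + 168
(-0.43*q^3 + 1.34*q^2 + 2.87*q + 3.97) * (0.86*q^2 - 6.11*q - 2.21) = -0.3698*q^5 + 3.7797*q^4 - 4.7689*q^3 - 17.0829*q^2 - 30.5994*q - 8.7737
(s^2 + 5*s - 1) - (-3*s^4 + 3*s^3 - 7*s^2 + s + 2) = 3*s^4 - 3*s^3 + 8*s^2 + 4*s - 3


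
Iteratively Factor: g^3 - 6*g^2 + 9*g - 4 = (g - 4)*(g^2 - 2*g + 1) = (g - 4)*(g - 1)*(g - 1)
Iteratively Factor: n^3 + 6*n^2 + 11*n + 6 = (n + 1)*(n^2 + 5*n + 6) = (n + 1)*(n + 2)*(n + 3)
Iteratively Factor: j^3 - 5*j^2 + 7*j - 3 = (j - 3)*(j^2 - 2*j + 1) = (j - 3)*(j - 1)*(j - 1)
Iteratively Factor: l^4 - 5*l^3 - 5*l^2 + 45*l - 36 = (l - 4)*(l^3 - l^2 - 9*l + 9) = (l - 4)*(l - 3)*(l^2 + 2*l - 3) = (l - 4)*(l - 3)*(l + 3)*(l - 1)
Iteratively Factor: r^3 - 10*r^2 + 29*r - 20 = (r - 5)*(r^2 - 5*r + 4) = (r - 5)*(r - 4)*(r - 1)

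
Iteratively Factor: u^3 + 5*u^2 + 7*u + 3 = (u + 1)*(u^2 + 4*u + 3) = (u + 1)^2*(u + 3)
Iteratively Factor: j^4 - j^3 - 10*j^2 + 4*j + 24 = (j + 2)*(j^3 - 3*j^2 - 4*j + 12) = (j - 2)*(j + 2)*(j^2 - j - 6) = (j - 3)*(j - 2)*(j + 2)*(j + 2)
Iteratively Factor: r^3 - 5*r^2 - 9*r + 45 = (r - 5)*(r^2 - 9) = (r - 5)*(r + 3)*(r - 3)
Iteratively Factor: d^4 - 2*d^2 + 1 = (d - 1)*(d^3 + d^2 - d - 1) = (d - 1)^2*(d^2 + 2*d + 1) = (d - 1)^2*(d + 1)*(d + 1)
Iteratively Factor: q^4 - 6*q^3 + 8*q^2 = (q - 2)*(q^3 - 4*q^2) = q*(q - 2)*(q^2 - 4*q) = q*(q - 4)*(q - 2)*(q)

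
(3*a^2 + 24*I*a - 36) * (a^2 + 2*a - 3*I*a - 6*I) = 3*a^4 + 6*a^3 + 15*I*a^3 + 36*a^2 + 30*I*a^2 + 72*a + 108*I*a + 216*I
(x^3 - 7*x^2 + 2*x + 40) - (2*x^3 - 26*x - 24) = -x^3 - 7*x^2 + 28*x + 64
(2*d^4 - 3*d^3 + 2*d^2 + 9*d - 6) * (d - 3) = 2*d^5 - 9*d^4 + 11*d^3 + 3*d^2 - 33*d + 18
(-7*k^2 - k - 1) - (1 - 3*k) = -7*k^2 + 2*k - 2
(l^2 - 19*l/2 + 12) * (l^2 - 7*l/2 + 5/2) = l^4 - 13*l^3 + 191*l^2/4 - 263*l/4 + 30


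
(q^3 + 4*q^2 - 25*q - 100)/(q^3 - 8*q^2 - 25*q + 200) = (q + 4)/(q - 8)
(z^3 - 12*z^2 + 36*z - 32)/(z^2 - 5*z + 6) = (z^2 - 10*z + 16)/(z - 3)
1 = 1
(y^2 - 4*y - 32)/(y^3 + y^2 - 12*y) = (y - 8)/(y*(y - 3))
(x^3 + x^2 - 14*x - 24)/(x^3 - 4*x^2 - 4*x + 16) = (x + 3)/(x - 2)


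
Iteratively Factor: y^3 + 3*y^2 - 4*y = (y)*(y^2 + 3*y - 4) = y*(y + 4)*(y - 1)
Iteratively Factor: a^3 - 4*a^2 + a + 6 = (a + 1)*(a^2 - 5*a + 6) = (a - 2)*(a + 1)*(a - 3)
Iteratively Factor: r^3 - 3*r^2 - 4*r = (r)*(r^2 - 3*r - 4) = r*(r + 1)*(r - 4)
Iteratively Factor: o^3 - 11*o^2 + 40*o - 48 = (o - 3)*(o^2 - 8*o + 16) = (o - 4)*(o - 3)*(o - 4)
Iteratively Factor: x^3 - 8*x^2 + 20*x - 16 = (x - 2)*(x^2 - 6*x + 8) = (x - 2)^2*(x - 4)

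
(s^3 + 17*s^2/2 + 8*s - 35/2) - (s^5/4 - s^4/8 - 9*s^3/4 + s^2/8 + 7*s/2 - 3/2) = -s^5/4 + s^4/8 + 13*s^3/4 + 67*s^2/8 + 9*s/2 - 16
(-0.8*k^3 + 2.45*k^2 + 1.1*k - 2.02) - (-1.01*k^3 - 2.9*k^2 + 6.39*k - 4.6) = 0.21*k^3 + 5.35*k^2 - 5.29*k + 2.58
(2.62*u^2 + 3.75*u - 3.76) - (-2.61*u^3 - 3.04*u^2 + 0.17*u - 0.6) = 2.61*u^3 + 5.66*u^2 + 3.58*u - 3.16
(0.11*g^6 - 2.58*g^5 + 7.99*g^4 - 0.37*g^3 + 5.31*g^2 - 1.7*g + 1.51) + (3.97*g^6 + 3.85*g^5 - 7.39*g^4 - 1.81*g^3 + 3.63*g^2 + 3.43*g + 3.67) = 4.08*g^6 + 1.27*g^5 + 0.600000000000001*g^4 - 2.18*g^3 + 8.94*g^2 + 1.73*g + 5.18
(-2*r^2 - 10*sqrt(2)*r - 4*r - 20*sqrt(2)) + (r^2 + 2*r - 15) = -r^2 - 10*sqrt(2)*r - 2*r - 20*sqrt(2) - 15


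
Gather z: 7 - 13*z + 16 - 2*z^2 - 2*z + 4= -2*z^2 - 15*z + 27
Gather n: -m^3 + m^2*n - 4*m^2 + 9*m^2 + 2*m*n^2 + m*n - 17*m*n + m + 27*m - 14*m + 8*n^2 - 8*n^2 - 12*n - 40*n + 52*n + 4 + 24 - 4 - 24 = -m^3 + 5*m^2 + 2*m*n^2 + 14*m + n*(m^2 - 16*m)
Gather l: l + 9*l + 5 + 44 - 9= 10*l + 40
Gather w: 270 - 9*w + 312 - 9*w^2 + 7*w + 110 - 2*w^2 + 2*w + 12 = 704 - 11*w^2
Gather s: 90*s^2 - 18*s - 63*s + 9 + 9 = 90*s^2 - 81*s + 18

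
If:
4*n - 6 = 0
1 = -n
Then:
No Solution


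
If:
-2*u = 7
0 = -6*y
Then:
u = -7/2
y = 0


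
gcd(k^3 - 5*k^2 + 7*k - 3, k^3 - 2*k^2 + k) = k^2 - 2*k + 1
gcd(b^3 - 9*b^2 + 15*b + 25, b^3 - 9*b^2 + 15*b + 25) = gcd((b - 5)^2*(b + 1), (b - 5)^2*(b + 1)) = b^3 - 9*b^2 + 15*b + 25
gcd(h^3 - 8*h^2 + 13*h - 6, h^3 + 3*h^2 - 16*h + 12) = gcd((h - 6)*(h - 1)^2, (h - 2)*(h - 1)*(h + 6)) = h - 1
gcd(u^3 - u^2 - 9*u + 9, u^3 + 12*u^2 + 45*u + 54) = u + 3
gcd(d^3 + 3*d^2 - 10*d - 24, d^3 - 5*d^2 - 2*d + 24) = d^2 - d - 6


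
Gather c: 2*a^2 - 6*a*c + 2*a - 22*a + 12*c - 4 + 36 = 2*a^2 - 20*a + c*(12 - 6*a) + 32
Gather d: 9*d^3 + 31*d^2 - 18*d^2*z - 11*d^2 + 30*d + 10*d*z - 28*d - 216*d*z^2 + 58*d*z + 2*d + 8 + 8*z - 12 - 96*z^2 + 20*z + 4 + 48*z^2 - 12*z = 9*d^3 + d^2*(20 - 18*z) + d*(-216*z^2 + 68*z + 4) - 48*z^2 + 16*z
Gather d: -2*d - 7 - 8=-2*d - 15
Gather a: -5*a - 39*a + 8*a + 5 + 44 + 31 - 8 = 72 - 36*a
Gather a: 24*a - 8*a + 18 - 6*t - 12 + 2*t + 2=16*a - 4*t + 8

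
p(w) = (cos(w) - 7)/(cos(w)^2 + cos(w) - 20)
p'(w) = (2*sin(w)*cos(w) + sin(w))*(cos(w) - 7)/(cos(w)^2 + cos(w) - 20)^2 - sin(w)/(cos(w)^2 + cos(w) - 20)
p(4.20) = 0.37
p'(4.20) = -0.04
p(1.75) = 0.36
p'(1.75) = 0.04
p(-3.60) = 0.39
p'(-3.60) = 0.03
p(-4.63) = 0.35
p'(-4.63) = 0.04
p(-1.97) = 0.37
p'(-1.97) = -0.04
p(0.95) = 0.34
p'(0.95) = 0.01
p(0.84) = 0.34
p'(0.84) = 0.01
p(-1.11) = 0.34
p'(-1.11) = -0.02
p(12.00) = 0.33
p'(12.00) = 0.00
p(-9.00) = 0.39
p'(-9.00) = -0.03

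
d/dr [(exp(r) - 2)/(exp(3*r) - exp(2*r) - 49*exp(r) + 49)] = ((exp(r) - 2)*(-3*exp(2*r) + 2*exp(r) + 49) + exp(3*r) - exp(2*r) - 49*exp(r) + 49)*exp(r)/(exp(3*r) - exp(2*r) - 49*exp(r) + 49)^2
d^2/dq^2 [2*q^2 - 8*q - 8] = 4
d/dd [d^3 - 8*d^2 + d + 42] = 3*d^2 - 16*d + 1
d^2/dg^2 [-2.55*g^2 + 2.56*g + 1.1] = -5.10000000000000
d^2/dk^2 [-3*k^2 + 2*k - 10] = -6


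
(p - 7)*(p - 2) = p^2 - 9*p + 14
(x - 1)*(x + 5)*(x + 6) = x^3 + 10*x^2 + 19*x - 30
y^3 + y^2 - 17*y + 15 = (y - 3)*(y - 1)*(y + 5)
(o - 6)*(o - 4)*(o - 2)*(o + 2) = o^4 - 10*o^3 + 20*o^2 + 40*o - 96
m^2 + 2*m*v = m*(m + 2*v)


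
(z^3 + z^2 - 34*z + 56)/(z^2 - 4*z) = z + 5 - 14/z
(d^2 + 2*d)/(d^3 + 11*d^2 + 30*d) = (d + 2)/(d^2 + 11*d + 30)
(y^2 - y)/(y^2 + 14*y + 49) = y*(y - 1)/(y^2 + 14*y + 49)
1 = 1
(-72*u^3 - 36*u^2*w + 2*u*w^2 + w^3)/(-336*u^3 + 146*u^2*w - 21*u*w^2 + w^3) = (12*u^2 + 8*u*w + w^2)/(56*u^2 - 15*u*w + w^2)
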